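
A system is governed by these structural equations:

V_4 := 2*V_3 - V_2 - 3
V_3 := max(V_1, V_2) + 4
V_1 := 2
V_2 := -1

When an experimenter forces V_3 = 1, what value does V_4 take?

The intervention breaks the incoming arrows to V_3: V_3 := max(V_1, V_2) + 4 no longer applies, and V_3 = 1.
V_4 = 2*V_3 - V_2 - 3  [with V_3=1, V_2=-1]  = 0

0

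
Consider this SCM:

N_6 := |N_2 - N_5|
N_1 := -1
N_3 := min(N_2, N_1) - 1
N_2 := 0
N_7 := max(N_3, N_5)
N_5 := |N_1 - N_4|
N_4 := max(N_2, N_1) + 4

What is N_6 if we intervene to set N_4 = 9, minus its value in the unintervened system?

5

Under do(N_4=9), the mechanism N_4 := max(N_2, N_1) + 4 is discarded; N_4 is fixed at 9.
N_5 = |N_1 - N_4|  [with N_1=-1, N_4=9]  = 10
N_6 = |N_2 - N_5|  [with N_2=0, N_5=10]  = 10
Without intervention: N_4 = max(N_2, N_1) + 4  [with N_2=0, N_1=-1]  = 4; N_5 = |N_1 - N_4|  [with N_1=-1, N_4=4]  = 5; N_6 = |N_2 - N_5|  [with N_2=0, N_5=5]  = 5.
Change = 10 − 5 = 5.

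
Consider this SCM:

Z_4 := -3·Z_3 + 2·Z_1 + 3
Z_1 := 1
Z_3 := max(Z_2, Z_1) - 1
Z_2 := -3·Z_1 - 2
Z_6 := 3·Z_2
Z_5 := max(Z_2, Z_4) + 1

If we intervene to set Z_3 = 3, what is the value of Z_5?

-3

do(Z_3=3) replaces the equation Z_3 := max(Z_2, Z_1) - 1 with the constant Z_3 = 3.
Z_2 = -3·Z_1 - 2  [with Z_1=1]  = -5
Z_4 = -3·Z_3 + 2·Z_1 + 3  [with Z_3=3, Z_1=1]  = -4
Z_5 = max(Z_2, Z_4) + 1  [with Z_2=-5, Z_4=-4]  = -3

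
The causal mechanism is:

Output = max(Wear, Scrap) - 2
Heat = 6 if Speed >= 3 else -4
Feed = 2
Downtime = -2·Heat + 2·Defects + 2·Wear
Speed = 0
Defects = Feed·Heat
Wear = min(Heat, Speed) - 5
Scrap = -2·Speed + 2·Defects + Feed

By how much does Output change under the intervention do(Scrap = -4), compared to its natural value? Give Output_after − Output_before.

Intervening sets Scrap = -4 and removes its equation (Scrap = -2·Speed + 2·Defects + Feed).
Heat = 6 if Speed >= 3 else -4  [with Speed=0]  = -4
Wear = min(Heat, Speed) - 5  [with Heat=-4, Speed=0]  = -9
Output = max(Wear, Scrap) - 2  [with Wear=-9, Scrap=-4]  = -6
Without intervention: Heat = 6 if Speed >= 3 else -4  [with Speed=0]  = -4; Wear = min(Heat, Speed) - 5  [with Heat=-4, Speed=0]  = -9; Defects = Feed·Heat  [with Feed=2, Heat=-4]  = -8; Scrap = -2·Speed + 2·Defects + Feed  [with Speed=0, Defects=-8, Feed=2]  = -14; Output = max(Wear, Scrap) - 2  [with Wear=-9, Scrap=-14]  = -11.
Change = -6 − (-11) = 5.

5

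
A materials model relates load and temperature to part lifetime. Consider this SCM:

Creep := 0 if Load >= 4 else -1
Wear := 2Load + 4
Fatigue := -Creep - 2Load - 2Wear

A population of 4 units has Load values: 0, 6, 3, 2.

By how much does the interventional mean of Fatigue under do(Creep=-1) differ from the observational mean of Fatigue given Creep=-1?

-6.5

do(Creep=-1) breaks Creep's dependence on Load. With Creep=-1 fixed, Fatigue across the units is -7, -43, -25, -19, mean -23.5.
Observing Creep=-1 restricts to units where Creep's equation naturally yields -1: Load ∈ {0, 3, 2}. In that subpopulation Fatigue = -7, -25, -19, mean -17.
Difference = -23.5 − (-17) = -6.5.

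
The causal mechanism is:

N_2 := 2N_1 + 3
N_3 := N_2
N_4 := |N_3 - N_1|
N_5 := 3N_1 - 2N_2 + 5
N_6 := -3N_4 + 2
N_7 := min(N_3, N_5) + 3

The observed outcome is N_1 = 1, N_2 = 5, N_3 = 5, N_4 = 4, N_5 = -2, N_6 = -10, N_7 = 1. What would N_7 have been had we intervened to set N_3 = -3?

The intervention breaks the incoming arrows to N_3: N_3 := N_2 no longer applies, and N_3 = -3.
N_2 = 2N_1 + 3  [with N_1=1]  = 5
N_5 = 3N_1 - 2N_2 + 5  [with N_1=1, N_2=5]  = -2
N_7 = min(N_3, N_5) + 3  [with N_3=-3, N_5=-2]  = 0

0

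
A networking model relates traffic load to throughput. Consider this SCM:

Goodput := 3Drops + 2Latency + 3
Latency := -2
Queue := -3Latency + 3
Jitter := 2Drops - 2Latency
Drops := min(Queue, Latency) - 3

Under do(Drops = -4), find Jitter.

The intervention breaks the incoming arrows to Drops: Drops := min(Queue, Latency) - 3 no longer applies, and Drops = -4.
Jitter = 2Drops - 2Latency  [with Drops=-4, Latency=-2]  = -4

-4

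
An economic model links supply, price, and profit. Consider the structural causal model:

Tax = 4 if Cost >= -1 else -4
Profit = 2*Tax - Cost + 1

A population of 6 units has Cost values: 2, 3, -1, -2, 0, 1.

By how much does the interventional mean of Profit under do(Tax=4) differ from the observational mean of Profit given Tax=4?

0.5

The intervention sets Tax=4 in all 6 units regardless of Cost. Recomputing Profit per unit gives 7, 6, 10, 11, 9, 8; average 8.5.
Conditioning on Tax=4 selects the 5 unit(s) with Cost ∈ {2, 3, -1, 0, 1}. Their Profit values: 7, 6, 10, 9, 8. Mean = 8.
Difference = 8.5 − 8 = 0.5.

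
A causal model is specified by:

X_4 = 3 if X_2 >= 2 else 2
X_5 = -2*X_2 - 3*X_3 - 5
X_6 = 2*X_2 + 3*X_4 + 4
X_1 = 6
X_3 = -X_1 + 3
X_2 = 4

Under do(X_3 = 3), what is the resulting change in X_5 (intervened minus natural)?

-18

do(X_3=3) replaces the equation X_3 = -X_1 + 3 with the constant X_3 = 3.
X_5 = -2*X_2 - 3*X_3 - 5  [with X_2=4, X_3=3]  = -22
Without intervention: X_3 = -X_1 + 3  [with X_1=6]  = -3; X_5 = -2*X_2 - 3*X_3 - 5  [with X_2=4, X_3=-3]  = -4.
Change = -22 − (-4) = -18.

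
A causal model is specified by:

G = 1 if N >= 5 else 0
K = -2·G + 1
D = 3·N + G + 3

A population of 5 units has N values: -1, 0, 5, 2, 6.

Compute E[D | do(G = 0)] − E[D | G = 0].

The intervention sets G=0 in all 5 units regardless of N. Recomputing D per unit gives 0, 3, 18, 9, 21; average 10.2.
Conditioning on G=0 selects the 3 unit(s) with N ∈ {-1, 0, 2}. Their D values: 0, 3, 9. Mean = 4.
Difference = 10.2 − 4 = 6.2.

6.2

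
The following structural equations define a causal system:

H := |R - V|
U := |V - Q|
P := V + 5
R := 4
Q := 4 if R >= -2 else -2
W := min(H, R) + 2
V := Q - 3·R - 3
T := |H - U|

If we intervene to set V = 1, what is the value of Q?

Under do(V=1), the mechanism V := Q - 3·R - 3 is discarded; V is fixed at 1.
Since Q is not a descendant of the intervened variable, it is unaffected.
Q = 4 if R >= -2 else -2  [with R=4]  = 4

4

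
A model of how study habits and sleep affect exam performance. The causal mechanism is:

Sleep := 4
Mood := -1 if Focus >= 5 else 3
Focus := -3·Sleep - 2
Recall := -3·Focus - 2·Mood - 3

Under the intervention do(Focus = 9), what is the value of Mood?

The intervention breaks the incoming arrows to Focus: Focus := -3·Sleep - 2 no longer applies, and Focus = 9.
Mood = -1 if Focus >= 5 else 3  [with Focus=9]  = -1

-1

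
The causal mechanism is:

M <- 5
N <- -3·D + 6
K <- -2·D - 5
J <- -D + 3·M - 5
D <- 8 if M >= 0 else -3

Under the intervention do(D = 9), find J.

1

The intervention breaks the incoming arrows to D: D <- 8 if M >= 0 else -3 no longer applies, and D = 9.
J = -D + 3·M - 5  [with D=9, M=5]  = 1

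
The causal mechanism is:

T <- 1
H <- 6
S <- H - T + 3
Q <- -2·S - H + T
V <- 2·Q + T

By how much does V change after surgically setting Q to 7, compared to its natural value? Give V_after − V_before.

56

Intervening sets Q = 7 and removes its equation (Q <- -2·S - H + T).
V = 2·Q + T  [with Q=7, T=1]  = 15
Without intervention: S = H - T + 3  [with H=6, T=1]  = 8; Q = -2·S - H + T  [with S=8, H=6, T=1]  = -21; V = 2·Q + T  [with Q=-21, T=1]  = -41.
Change = 15 − (-41) = 56.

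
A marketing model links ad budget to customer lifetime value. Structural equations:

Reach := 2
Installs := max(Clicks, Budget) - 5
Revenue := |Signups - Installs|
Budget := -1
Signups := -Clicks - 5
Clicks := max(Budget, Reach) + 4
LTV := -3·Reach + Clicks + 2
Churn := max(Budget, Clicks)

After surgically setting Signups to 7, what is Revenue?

Under do(Signups=7), the mechanism Signups := -Clicks - 5 is discarded; Signups is fixed at 7.
Clicks = max(Budget, Reach) + 4  [with Budget=-1, Reach=2]  = 6
Installs = max(Clicks, Budget) - 5  [with Clicks=6, Budget=-1]  = 1
Revenue = |Signups - Installs|  [with Signups=7, Installs=1]  = 6

6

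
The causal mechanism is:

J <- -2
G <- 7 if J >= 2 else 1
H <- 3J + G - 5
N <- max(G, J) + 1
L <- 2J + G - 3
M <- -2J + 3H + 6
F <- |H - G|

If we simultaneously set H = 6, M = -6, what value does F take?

Under do(H = 6, M = -6), each intervened variable's structural equation is replaced by its fixed value.
G = 7 if J >= 2 else 1  [with J=-2]  = 1
F = |H - G|  [with H=6, G=1]  = 5

5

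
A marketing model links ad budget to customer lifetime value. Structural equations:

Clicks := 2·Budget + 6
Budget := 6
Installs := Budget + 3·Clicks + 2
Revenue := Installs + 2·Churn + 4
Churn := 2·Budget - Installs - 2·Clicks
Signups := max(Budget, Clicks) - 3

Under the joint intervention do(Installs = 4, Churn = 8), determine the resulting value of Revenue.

24

Setting Installs = 4, Churn = 8 by intervention discards those variables' equations.
Revenue = Installs + 2·Churn + 4  [with Installs=4, Churn=8]  = 24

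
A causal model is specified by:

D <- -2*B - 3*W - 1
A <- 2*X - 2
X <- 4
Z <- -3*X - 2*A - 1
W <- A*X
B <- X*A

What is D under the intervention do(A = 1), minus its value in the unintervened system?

100

Under do(A=1), the mechanism A <- 2*X - 2 is discarded; A is fixed at 1.
B = X*A  [with X=4, A=1]  = 4
W = A*X  [with A=1, X=4]  = 4
D = -2*B - 3*W - 1  [with B=4, W=4]  = -21
Without intervention: A = 2*X - 2  [with X=4]  = 6; B = X*A  [with X=4, A=6]  = 24; W = A*X  [with A=6, X=4]  = 24; D = -2*B - 3*W - 1  [with B=24, W=24]  = -121.
Change = -21 − (-121) = 100.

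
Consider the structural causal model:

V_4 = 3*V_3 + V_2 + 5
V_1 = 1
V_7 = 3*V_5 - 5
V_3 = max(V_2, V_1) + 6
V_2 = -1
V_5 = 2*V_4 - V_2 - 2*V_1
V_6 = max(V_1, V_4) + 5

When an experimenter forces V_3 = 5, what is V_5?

37

do(V_3=5) replaces the equation V_3 = max(V_2, V_1) + 6 with the constant V_3 = 5.
V_4 = 3*V_3 + V_2 + 5  [with V_3=5, V_2=-1]  = 19
V_5 = 2*V_4 - V_2 - 2*V_1  [with V_4=19, V_2=-1, V_1=1]  = 37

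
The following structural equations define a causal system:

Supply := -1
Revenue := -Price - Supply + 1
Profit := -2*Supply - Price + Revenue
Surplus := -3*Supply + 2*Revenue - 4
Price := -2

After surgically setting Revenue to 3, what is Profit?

The intervention breaks the incoming arrows to Revenue: Revenue := -Price - Supply + 1 no longer applies, and Revenue = 3.
Profit = -2*Supply - Price + Revenue  [with Supply=-1, Price=-2, Revenue=3]  = 7

7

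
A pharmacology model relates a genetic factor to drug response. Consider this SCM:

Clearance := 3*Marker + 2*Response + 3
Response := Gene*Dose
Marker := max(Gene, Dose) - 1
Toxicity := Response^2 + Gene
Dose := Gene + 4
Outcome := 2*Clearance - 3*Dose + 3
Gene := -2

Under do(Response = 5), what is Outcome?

29

The intervention breaks the incoming arrows to Response: Response := Gene*Dose no longer applies, and Response = 5.
Dose = Gene + 4  [with Gene=-2]  = 2
Marker = max(Gene, Dose) - 1  [with Gene=-2, Dose=2]  = 1
Clearance = 3*Marker + 2*Response + 3  [with Marker=1, Response=5]  = 16
Outcome = 2*Clearance - 3*Dose + 3  [with Clearance=16, Dose=2]  = 29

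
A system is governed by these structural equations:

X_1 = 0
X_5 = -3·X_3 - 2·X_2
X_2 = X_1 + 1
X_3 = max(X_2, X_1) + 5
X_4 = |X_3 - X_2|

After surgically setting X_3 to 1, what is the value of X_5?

do(X_3=1) replaces the equation X_3 = max(X_2, X_1) + 5 with the constant X_3 = 1.
X_2 = X_1 + 1  [with X_1=0]  = 1
X_5 = -3·X_3 - 2·X_2  [with X_3=1, X_2=1]  = -5

-5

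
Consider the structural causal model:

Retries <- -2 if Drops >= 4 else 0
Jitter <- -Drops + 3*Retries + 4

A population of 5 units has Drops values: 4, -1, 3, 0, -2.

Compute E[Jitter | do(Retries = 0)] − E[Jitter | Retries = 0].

Under do(Retries=0), Retries's equation is replaced by Retries=0 for every unit. Per-unit Jitter: 0, 5, 1, 4, 6. Mean = 3.2.
Observing Retries=0 restricts to units where Retries's equation naturally yields 0: Drops ∈ {-1, 3, 0, -2}. In that subpopulation Jitter = 5, 1, 4, 6, mean 4.
Difference = 3.2 − 4 = -0.8.

-0.8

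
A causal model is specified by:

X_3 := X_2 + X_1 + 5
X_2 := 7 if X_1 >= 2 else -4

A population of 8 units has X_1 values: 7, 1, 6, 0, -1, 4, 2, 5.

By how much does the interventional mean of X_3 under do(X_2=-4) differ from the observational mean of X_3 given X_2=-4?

Every unit gets X_2=-4 under the intervention. X_3 values become 8, 2, 7, 1, 0, 5, 3, 6; E[X_3|do(X_2=-4)] = 4.
Conditioning on X_2=-4 selects the 3 unit(s) with X_1 ∈ {1, 0, -1}. Their X_3 values: 2, 1, 0. Mean = 1.
Difference = 4 − 1 = 3.

3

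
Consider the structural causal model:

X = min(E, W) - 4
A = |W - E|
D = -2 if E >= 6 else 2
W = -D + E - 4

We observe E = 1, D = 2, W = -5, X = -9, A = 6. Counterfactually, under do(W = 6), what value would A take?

do(W=6) replaces the equation W = -D + E - 4 with the constant W = 6.
A = |W - E|  [with W=6, E=1]  = 5

5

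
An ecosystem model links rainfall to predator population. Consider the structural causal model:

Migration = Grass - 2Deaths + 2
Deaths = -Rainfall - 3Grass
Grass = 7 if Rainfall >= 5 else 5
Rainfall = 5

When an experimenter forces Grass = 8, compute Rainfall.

5

Under do(Grass=8), the mechanism Grass = 7 if Rainfall >= 5 else 5 is discarded; Grass is fixed at 8.
Rainfall is not downstream of the intervention, so its value is determined by the original equations.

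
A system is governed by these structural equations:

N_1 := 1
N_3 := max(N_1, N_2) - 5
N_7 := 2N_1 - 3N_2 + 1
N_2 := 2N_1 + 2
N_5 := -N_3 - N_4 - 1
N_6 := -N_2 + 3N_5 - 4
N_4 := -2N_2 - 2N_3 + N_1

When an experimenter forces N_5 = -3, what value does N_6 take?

The intervention breaks the incoming arrows to N_5: N_5 := -N_3 - N_4 - 1 no longer applies, and N_5 = -3.
N_2 = 2N_1 + 2  [with N_1=1]  = 4
N_6 = -N_2 + 3N_5 - 4  [with N_2=4, N_5=-3]  = -17

-17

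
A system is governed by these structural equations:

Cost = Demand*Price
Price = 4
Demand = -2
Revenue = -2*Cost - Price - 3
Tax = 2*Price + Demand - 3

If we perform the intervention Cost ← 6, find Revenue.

The intervention breaks the incoming arrows to Cost: Cost = Demand*Price no longer applies, and Cost = 6.
Revenue = -2*Cost - Price - 3  [with Cost=6, Price=4]  = -19

-19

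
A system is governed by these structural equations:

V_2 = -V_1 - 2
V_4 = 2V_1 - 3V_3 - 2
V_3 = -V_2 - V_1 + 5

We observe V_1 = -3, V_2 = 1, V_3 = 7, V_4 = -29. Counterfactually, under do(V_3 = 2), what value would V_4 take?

The intervention breaks the incoming arrows to V_3: V_3 = -V_2 - V_1 + 5 no longer applies, and V_3 = 2.
V_4 = 2V_1 - 3V_3 - 2  [with V_1=-3, V_3=2]  = -14

-14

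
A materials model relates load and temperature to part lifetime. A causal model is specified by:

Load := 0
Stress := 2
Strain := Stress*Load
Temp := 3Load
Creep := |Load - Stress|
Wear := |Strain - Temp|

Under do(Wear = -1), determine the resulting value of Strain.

do(Wear=-1) replaces the equation Wear := |Strain - Temp| with the constant Wear = -1.
Strain is not downstream of the intervention, so its value is determined by the original equations.
Strain = Stress*Load  [with Stress=2, Load=0]  = 0

0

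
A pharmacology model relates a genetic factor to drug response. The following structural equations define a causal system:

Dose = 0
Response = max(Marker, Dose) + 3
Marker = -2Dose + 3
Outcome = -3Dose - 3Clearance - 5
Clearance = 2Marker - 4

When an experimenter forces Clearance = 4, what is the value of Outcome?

Intervening sets Clearance = 4 and removes its equation (Clearance = 2Marker - 4).
Outcome = -3Dose - 3Clearance - 5  [with Dose=0, Clearance=4]  = -17

-17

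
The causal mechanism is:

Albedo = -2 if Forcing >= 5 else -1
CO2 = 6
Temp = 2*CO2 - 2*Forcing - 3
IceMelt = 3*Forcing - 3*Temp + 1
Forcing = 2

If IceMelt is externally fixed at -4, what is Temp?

5

Under do(IceMelt=-4), the mechanism IceMelt = 3*Forcing - 3*Temp + 1 is discarded; IceMelt is fixed at -4.
Since Temp is not a descendant of the intervened variable, it is unaffected.
Temp = 2*CO2 - 2*Forcing - 3  [with CO2=6, Forcing=2]  = 5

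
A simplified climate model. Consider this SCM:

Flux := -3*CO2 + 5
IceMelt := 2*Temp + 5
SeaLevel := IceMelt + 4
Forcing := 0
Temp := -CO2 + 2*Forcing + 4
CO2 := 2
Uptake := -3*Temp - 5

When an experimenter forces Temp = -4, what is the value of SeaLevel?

do(Temp=-4) replaces the equation Temp := -CO2 + 2*Forcing + 4 with the constant Temp = -4.
IceMelt = 2*Temp + 5  [with Temp=-4]  = -3
SeaLevel = IceMelt + 4  [with IceMelt=-3]  = 1

1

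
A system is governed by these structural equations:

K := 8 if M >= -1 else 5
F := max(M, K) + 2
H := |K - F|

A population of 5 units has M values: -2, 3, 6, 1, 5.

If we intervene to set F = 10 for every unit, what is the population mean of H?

2.6

Under do(F=10), F's equation is replaced by F=10 for every unit. Per-unit H: 5, 2, 2, 2, 2. Mean = 2.6.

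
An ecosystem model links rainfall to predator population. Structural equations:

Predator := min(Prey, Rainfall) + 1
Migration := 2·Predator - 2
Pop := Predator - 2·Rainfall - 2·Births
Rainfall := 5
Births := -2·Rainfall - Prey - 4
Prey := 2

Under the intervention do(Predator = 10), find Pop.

32

The intervention breaks the incoming arrows to Predator: Predator := min(Prey, Rainfall) + 1 no longer applies, and Predator = 10.
Births = -2·Rainfall - Prey - 4  [with Rainfall=5, Prey=2]  = -16
Pop = Predator - 2·Rainfall - 2·Births  [with Predator=10, Rainfall=5, Births=-16]  = 32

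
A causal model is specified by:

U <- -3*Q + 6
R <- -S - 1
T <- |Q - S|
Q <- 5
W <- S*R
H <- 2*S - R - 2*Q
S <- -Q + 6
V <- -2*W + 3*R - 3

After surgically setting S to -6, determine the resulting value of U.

do(S=-6) replaces the equation S <- -Q + 6 with the constant S = -6.
Since U is not a descendant of the intervened variable, it is unaffected.
U = -3*Q + 6  [with Q=5]  = -9

-9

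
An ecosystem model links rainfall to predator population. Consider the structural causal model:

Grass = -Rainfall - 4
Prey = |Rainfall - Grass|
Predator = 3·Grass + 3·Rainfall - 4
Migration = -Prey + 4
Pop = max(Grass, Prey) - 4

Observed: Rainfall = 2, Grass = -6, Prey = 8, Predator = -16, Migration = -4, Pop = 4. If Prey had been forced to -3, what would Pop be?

The intervention breaks the incoming arrows to Prey: Prey = |Rainfall - Grass| no longer applies, and Prey = -3.
Grass = -Rainfall - 4  [with Rainfall=2]  = -6
Pop = max(Grass, Prey) - 4  [with Grass=-6, Prey=-3]  = -7

-7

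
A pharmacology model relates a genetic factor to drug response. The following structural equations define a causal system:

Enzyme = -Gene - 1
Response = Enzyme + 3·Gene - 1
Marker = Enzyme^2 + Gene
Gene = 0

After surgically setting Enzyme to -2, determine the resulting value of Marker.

The intervention breaks the incoming arrows to Enzyme: Enzyme = -Gene - 1 no longer applies, and Enzyme = -2.
Marker = Enzyme^2 + Gene  [with Enzyme=-2, Gene=0]  = 4

4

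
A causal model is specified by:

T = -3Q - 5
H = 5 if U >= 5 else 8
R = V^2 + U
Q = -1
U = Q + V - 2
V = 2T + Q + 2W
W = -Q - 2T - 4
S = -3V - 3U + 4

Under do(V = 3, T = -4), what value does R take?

The joint intervention fixes V = 3, T = -4, removing each variable's own equation.
U = Q + V - 2  [with Q=-1, V=3]  = 0
R = V^2 + U  [with V=3, U=0]  = 9

9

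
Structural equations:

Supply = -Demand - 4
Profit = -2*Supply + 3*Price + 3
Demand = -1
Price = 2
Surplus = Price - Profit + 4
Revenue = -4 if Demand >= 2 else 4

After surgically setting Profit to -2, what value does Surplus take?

The intervention breaks the incoming arrows to Profit: Profit = -2*Supply + 3*Price + 3 no longer applies, and Profit = -2.
Surplus = Price - Profit + 4  [with Price=2, Profit=-2]  = 8

8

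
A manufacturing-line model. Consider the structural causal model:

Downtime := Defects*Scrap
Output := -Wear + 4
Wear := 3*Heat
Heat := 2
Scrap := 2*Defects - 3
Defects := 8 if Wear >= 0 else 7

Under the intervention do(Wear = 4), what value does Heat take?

2

Under do(Wear=4), the mechanism Wear := 3*Heat is discarded; Wear is fixed at 4.
Heat is not downstream of the intervention, so its value is determined by the original equations.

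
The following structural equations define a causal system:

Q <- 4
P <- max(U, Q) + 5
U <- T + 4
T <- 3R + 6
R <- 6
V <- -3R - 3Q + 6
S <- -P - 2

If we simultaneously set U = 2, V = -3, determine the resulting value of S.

Under do(U = 2, V = -3), each intervened variable's structural equation is replaced by its fixed value.
P = max(U, Q) + 5  [with U=2, Q=4]  = 9
S = -P - 2  [with P=9]  = -11

-11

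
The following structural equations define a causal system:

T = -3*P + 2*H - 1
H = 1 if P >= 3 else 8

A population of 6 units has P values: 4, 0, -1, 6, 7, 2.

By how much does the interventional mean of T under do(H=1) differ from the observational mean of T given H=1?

8

The intervention sets H=1 in all 6 units regardless of P. Recomputing T per unit gives -11, 1, 4, -17, -20, -5; average -8.
Conditioning on H=1 selects the 3 unit(s) with P ∈ {4, 6, 7}. Their T values: -11, -17, -20. Mean = -16.
Difference = -8 − (-16) = 8.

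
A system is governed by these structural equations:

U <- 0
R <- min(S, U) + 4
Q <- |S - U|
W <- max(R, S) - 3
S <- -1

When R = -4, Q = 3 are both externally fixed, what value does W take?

The joint intervention fixes R = -4, Q = 3, removing each variable's own equation.
W = max(R, S) - 3  [with R=-4, S=-1]  = -4

-4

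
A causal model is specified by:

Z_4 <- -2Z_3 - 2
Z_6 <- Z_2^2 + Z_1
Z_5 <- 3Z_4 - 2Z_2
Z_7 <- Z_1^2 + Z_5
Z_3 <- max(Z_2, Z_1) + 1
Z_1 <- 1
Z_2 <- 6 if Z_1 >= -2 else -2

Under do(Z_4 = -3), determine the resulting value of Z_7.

-20

The intervention breaks the incoming arrows to Z_4: Z_4 <- -2Z_3 - 2 no longer applies, and Z_4 = -3.
Z_2 = 6 if Z_1 >= -2 else -2  [with Z_1=1]  = 6
Z_5 = 3Z_4 - 2Z_2  [with Z_4=-3, Z_2=6]  = -21
Z_7 = Z_1^2 + Z_5  [with Z_1=1, Z_5=-21]  = -20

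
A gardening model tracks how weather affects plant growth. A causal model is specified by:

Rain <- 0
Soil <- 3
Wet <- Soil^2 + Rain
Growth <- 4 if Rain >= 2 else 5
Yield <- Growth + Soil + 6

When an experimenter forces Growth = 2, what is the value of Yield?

11

Intervening sets Growth = 2 and removes its equation (Growth <- 4 if Rain >= 2 else 5).
Yield = Growth + Soil + 6  [with Growth=2, Soil=3]  = 11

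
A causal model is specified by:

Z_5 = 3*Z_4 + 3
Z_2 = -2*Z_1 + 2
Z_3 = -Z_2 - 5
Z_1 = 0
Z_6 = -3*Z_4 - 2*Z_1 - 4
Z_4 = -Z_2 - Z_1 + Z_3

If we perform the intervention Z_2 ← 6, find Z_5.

-48

do(Z_2=6) replaces the equation Z_2 = -2*Z_1 + 2 with the constant Z_2 = 6.
Z_3 = -Z_2 - 5  [with Z_2=6]  = -11
Z_4 = -Z_2 - Z_1 + Z_3  [with Z_2=6, Z_1=0, Z_3=-11]  = -17
Z_5 = 3*Z_4 + 3  [with Z_4=-17]  = -48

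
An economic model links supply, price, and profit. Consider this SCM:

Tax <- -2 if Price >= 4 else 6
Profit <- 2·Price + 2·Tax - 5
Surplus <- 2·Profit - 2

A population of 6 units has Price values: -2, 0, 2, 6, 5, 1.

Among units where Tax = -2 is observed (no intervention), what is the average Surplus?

2

Observing Tax=-2 restricts to units where Tax's equation naturally yields -2: Price ∈ {6, 5}. In that subpopulation Surplus = 4, 0, mean 2.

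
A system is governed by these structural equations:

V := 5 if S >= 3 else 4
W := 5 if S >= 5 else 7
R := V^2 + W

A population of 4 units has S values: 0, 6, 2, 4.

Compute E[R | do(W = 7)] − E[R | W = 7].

The intervention sets W=7 in all 4 units regardless of S. Recomputing R per unit gives 23, 32, 23, 32; average 27.5.
E[R|W=7] averages over only the 3 units with W=7 (S = 0, 2, 4): R = 23, 23, 32, mean 26.
Difference = 27.5 − 26 = 1.5.

1.5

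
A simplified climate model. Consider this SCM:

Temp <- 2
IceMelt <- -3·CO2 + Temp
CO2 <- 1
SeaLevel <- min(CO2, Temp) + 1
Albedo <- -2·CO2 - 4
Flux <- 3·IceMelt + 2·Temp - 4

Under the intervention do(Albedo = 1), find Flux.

Under do(Albedo=1), the mechanism Albedo <- -2·CO2 - 4 is discarded; Albedo is fixed at 1.
Since Flux is not a descendant of the intervened variable, it is unaffected.
IceMelt = -3·CO2 + Temp  [with CO2=1, Temp=2]  = -1
Flux = 3·IceMelt + 2·Temp - 4  [with IceMelt=-1, Temp=2]  = -3

-3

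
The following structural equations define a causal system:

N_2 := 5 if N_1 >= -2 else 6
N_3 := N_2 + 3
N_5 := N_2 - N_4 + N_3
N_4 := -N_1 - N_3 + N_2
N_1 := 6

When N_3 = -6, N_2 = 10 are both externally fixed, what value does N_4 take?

The joint intervention fixes N_3 = -6, N_2 = 10, removing each variable's own equation.
N_4 = -N_1 - N_3 + N_2  [with N_1=6, N_3=-6, N_2=10]  = 10

10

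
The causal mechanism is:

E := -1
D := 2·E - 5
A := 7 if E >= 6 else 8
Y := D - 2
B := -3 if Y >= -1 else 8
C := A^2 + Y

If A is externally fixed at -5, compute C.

16

do(A=-5) replaces the equation A := 7 if E >= 6 else 8 with the constant A = -5.
D = 2·E - 5  [with E=-1]  = -7
Y = D - 2  [with D=-7]  = -9
C = A^2 + Y  [with A=-5, Y=-9]  = 16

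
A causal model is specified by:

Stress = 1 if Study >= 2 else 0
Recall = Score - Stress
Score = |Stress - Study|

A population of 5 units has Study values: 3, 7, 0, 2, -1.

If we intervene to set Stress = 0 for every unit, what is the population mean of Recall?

Every unit gets Stress=0 under the intervention. Recall values become 3, 7, 0, 2, 1; E[Recall|do(Stress=0)] = 2.6.

2.6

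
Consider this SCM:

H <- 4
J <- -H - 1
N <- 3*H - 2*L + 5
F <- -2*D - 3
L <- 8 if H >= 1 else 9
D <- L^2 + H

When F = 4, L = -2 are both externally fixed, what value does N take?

The joint intervention fixes F = 4, L = -2, removing each variable's own equation.
N = 3*H - 2*L + 5  [with H=4, L=-2]  = 21

21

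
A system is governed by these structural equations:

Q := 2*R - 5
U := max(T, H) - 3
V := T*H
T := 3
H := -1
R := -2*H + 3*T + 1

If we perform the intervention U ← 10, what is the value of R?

12

do(U=10) replaces the equation U := max(T, H) - 3 with the constant U = 10.
R is not downstream of the intervention, so its value is determined by the original equations.
R = -2*H + 3*T + 1  [with H=-1, T=3]  = 12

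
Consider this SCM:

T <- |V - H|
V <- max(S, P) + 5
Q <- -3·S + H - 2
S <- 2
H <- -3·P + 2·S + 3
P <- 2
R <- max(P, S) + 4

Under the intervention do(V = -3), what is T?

The intervention breaks the incoming arrows to V: V <- max(S, P) + 5 no longer applies, and V = -3.
H = -3·P + 2·S + 3  [with P=2, S=2]  = 1
T = |V - H|  [with V=-3, H=1]  = 4

4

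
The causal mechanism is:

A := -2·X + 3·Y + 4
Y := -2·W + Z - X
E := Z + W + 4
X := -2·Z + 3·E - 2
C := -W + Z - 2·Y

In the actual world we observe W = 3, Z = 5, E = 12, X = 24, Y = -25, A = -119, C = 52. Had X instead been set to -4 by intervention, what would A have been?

21

Under do(X=-4), the mechanism X := -2·Z + 3·E - 2 is discarded; X is fixed at -4.
Y = -2·W + Z - X  [with W=3, Z=5, X=-4]  = 3
A = -2·X + 3·Y + 4  [with X=-4, Y=3]  = 21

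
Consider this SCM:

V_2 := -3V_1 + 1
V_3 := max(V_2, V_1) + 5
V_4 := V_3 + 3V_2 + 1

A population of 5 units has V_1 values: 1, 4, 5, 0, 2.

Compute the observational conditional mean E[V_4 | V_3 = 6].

5.5

Conditioning on V_3=6 selects the 2 unit(s) with V_1 ∈ {1, 0}. Their V_4 values: 1, 10. Mean = 5.5.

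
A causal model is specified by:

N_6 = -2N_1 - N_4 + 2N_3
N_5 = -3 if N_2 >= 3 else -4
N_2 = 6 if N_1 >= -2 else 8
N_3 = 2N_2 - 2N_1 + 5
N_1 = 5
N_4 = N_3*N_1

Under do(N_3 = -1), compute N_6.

-7

The intervention breaks the incoming arrows to N_3: N_3 = 2N_2 - 2N_1 + 5 no longer applies, and N_3 = -1.
N_4 = N_3*N_1  [with N_3=-1, N_1=5]  = -5
N_6 = -2N_1 - N_4 + 2N_3  [with N_1=5, N_4=-5, N_3=-1]  = -7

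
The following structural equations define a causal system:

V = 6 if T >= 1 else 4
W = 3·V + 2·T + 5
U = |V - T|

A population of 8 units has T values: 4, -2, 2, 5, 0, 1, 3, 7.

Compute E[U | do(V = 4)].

Every unit gets V=4 under the intervention. U values become 0, 6, 2, 1, 4, 3, 1, 3; E[U|do(V=4)] = 2.5.

2.5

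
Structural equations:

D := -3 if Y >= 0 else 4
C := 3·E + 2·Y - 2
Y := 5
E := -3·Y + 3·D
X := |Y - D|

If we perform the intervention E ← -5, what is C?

The intervention breaks the incoming arrows to E: E := -3·Y + 3·D no longer applies, and E = -5.
C = 3·E + 2·Y - 2  [with E=-5, Y=5]  = -7

-7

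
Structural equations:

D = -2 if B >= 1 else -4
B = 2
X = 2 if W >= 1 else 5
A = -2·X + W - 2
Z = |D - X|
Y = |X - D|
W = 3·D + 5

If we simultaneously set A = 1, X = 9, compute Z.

Under do(A = 1, X = 9), each intervened variable's structural equation is replaced by its fixed value.
D = -2 if B >= 1 else -4  [with B=2]  = -2
Z = |D - X|  [with D=-2, X=9]  = 11

11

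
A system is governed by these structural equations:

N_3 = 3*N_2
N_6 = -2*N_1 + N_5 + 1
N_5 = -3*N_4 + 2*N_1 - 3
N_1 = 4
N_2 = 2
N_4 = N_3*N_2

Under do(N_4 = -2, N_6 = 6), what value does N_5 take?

11

Setting N_4 = -2, N_6 = 6 by intervention discards those variables' equations.
N_5 = -3*N_4 + 2*N_1 - 3  [with N_4=-2, N_1=4]  = 11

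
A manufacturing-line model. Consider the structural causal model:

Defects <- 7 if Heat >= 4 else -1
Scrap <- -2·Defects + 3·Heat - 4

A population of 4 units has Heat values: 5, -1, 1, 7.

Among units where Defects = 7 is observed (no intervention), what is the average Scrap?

0

Observing Defects=7 restricts to units where Defects's equation naturally yields 7: Heat ∈ {5, 7}. In that subpopulation Scrap = -3, 3, mean 0.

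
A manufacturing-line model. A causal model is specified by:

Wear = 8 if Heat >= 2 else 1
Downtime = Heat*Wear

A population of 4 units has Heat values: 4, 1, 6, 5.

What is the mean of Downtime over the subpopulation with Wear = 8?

Conditioning on Wear=8 selects the 3 unit(s) with Heat ∈ {4, 6, 5}. Their Downtime values: 32, 48, 40. Mean = 40.

40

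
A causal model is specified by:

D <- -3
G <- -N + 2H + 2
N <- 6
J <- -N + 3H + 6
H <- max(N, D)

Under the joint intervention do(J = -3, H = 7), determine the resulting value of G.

The joint intervention fixes J = -3, H = 7, removing each variable's own equation.
G = -N + 2H + 2  [with N=6, H=7]  = 10

10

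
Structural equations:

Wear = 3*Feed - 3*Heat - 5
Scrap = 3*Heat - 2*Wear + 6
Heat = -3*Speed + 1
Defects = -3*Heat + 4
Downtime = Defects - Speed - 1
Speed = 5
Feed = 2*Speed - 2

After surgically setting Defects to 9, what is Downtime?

Under do(Defects=9), the mechanism Defects = -3*Heat + 4 is discarded; Defects is fixed at 9.
Downtime = Defects - Speed - 1  [with Defects=9, Speed=5]  = 3

3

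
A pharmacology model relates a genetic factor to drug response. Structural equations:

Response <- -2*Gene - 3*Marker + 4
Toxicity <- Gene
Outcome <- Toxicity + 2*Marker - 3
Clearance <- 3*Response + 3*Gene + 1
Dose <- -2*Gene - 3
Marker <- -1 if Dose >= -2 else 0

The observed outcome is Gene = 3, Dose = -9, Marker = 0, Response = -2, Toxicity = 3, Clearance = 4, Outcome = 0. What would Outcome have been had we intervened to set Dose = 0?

Under do(Dose=0), the mechanism Dose <- -2*Gene - 3 is discarded; Dose is fixed at 0.
Marker = -1 if Dose >= -2 else 0  [with Dose=0]  = -1
Toxicity = Gene  [with Gene=3]  = 3
Outcome = Toxicity + 2*Marker - 3  [with Toxicity=3, Marker=-1]  = -2

-2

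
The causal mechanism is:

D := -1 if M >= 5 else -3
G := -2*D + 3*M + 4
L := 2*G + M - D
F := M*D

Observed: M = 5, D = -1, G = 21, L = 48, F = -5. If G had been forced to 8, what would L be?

22

The intervention breaks the incoming arrows to G: G := -2*D + 3*M + 4 no longer applies, and G = 8.
D = -1 if M >= 5 else -3  [with M=5]  = -1
L = 2*G + M - D  [with G=8, M=5, D=-1]  = 22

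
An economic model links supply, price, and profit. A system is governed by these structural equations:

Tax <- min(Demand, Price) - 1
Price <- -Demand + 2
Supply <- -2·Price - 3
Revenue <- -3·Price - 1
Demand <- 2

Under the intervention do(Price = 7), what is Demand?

Under do(Price=7), the mechanism Price <- -Demand + 2 is discarded; Price is fixed at 7.
Demand is not downstream of the intervention, so its value is determined by the original equations.

2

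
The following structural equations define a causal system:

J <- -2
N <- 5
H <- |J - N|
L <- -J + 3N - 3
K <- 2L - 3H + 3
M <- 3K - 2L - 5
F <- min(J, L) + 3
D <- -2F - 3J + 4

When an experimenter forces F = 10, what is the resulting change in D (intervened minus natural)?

do(F=10) replaces the equation F <- min(J, L) + 3 with the constant F = 10.
D = -2F - 3J + 4  [with F=10, J=-2]  = -10
Without intervention: L = -J + 3N - 3  [with J=-2, N=5]  = 14; F = min(J, L) + 3  [with J=-2, L=14]  = 1; D = -2F - 3J + 4  [with F=1, J=-2]  = 8.
Change = -10 − 8 = -18.

-18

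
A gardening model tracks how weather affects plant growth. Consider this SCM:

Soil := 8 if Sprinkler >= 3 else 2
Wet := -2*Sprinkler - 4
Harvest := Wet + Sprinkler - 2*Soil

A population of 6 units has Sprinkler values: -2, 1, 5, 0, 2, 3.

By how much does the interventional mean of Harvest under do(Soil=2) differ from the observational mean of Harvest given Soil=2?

do(Soil=2) breaks Soil's dependence on Sprinkler. With Soil=2 fixed, Harvest across the units is -6, -9, -13, -8, -10, -11, mean -9.5.
E[Harvest|Soil=2] averages over only the 4 units with Soil=2 (Sprinkler = -2, 1, 0, 2): Harvest = -6, -9, -8, -10, mean -8.25.
Difference = -9.5 − (-8.25) = -1.25.

-1.25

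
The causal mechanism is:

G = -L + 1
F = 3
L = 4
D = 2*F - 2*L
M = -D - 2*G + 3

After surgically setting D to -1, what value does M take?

10

Intervening sets D = -1 and removes its equation (D = 2*F - 2*L).
G = -L + 1  [with L=4]  = -3
M = -D - 2*G + 3  [with D=-1, G=-3]  = 10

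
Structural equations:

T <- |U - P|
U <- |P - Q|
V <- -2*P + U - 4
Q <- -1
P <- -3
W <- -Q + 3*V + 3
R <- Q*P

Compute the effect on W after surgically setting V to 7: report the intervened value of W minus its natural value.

9

Under do(V=7), the mechanism V <- -2*P + U - 4 is discarded; V is fixed at 7.
W = -Q + 3*V + 3  [with Q=-1, V=7]  = 25
Without intervention: U = |P - Q|  [with P=-3, Q=-1]  = 2; V = -2*P + U - 4  [with P=-3, U=2]  = 4; W = -Q + 3*V + 3  [with Q=-1, V=4]  = 16.
Change = 25 − 16 = 9.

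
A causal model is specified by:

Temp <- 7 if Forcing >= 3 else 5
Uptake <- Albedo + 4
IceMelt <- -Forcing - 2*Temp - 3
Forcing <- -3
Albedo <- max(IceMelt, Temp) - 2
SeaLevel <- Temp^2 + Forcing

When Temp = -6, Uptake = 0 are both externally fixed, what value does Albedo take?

10

The joint intervention fixes Temp = -6, Uptake = 0, removing each variable's own equation.
IceMelt = -Forcing - 2*Temp - 3  [with Forcing=-3, Temp=-6]  = 12
Albedo = max(IceMelt, Temp) - 2  [with IceMelt=12, Temp=-6]  = 10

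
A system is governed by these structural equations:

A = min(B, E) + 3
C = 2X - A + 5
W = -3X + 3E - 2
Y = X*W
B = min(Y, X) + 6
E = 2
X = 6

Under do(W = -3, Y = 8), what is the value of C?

12

Under do(W = -3, Y = 8), each intervened variable's structural equation is replaced by its fixed value.
B = min(Y, X) + 6  [with Y=8, X=6]  = 12
A = min(B, E) + 3  [with B=12, E=2]  = 5
C = 2X - A + 5  [with X=6, A=5]  = 12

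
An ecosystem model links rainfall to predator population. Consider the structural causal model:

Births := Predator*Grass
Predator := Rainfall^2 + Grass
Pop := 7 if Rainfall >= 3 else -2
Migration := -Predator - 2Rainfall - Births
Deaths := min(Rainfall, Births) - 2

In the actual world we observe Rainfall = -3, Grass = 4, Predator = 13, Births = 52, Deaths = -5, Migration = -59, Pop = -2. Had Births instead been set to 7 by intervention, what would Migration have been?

-14

Under do(Births=7), the mechanism Births := Predator*Grass is discarded; Births is fixed at 7.
Predator = Rainfall^2 + Grass  [with Rainfall=-3, Grass=4]  = 13
Migration = -Predator - 2Rainfall - Births  [with Predator=13, Rainfall=-3, Births=7]  = -14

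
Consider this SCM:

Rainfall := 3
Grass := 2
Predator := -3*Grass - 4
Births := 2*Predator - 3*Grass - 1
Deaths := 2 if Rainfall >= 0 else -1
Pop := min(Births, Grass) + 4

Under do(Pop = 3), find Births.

-27

do(Pop=3) replaces the equation Pop := min(Births, Grass) + 4 with the constant Pop = 3.
No directed path runs from Pop to Births, so Births keeps its natural value.
Predator = -3*Grass - 4  [with Grass=2]  = -10
Births = 2*Predator - 3*Grass - 1  [with Predator=-10, Grass=2]  = -27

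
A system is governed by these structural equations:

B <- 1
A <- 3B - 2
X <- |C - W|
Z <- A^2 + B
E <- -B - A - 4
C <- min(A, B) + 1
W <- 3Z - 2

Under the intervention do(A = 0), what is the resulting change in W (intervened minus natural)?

-3

Under do(A=0), the mechanism A <- 3B - 2 is discarded; A is fixed at 0.
Z = A^2 + B  [with A=0, B=1]  = 1
W = 3Z - 2  [with Z=1]  = 1
Without intervention: A = 3B - 2  [with B=1]  = 1; Z = A^2 + B  [with A=1, B=1]  = 2; W = 3Z - 2  [with Z=2]  = 4.
Change = 1 − 4 = -3.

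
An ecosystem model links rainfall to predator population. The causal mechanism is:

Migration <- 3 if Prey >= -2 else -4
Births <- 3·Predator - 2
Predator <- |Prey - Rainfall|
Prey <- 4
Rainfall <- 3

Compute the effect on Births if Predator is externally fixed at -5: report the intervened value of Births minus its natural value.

-18

The intervention breaks the incoming arrows to Predator: Predator <- |Prey - Rainfall| no longer applies, and Predator = -5.
Births = 3·Predator - 2  [with Predator=-5]  = -17
Without intervention: Predator = |Prey - Rainfall|  [with Prey=4, Rainfall=3]  = 1; Births = 3·Predator - 2  [with Predator=1]  = 1.
Change = -17 − 1 = -18.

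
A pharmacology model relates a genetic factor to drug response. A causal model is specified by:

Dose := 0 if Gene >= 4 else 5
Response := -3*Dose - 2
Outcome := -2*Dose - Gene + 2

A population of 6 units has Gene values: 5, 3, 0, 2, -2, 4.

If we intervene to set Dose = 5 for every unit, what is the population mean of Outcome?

-10

The intervention sets Dose=5 in all 6 units regardless of Gene. Recomputing Outcome per unit gives -13, -11, -8, -10, -6, -12; average -10.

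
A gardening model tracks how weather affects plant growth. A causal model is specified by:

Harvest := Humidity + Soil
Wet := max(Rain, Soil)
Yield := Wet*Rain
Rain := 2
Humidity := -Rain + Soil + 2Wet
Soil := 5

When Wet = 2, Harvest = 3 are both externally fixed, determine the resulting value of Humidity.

7

Setting Wet = 2, Harvest = 3 by intervention discards those variables' equations.
Humidity = -Rain + Soil + 2Wet  [with Rain=2, Soil=5, Wet=2]  = 7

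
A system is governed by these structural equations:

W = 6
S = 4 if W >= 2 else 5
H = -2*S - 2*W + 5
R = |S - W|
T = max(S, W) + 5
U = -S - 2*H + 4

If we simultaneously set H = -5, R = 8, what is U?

Setting H = -5, R = 8 by intervention discards those variables' equations.
S = 4 if W >= 2 else 5  [with W=6]  = 4
U = -S - 2*H + 4  [with S=4, H=-5]  = 10

10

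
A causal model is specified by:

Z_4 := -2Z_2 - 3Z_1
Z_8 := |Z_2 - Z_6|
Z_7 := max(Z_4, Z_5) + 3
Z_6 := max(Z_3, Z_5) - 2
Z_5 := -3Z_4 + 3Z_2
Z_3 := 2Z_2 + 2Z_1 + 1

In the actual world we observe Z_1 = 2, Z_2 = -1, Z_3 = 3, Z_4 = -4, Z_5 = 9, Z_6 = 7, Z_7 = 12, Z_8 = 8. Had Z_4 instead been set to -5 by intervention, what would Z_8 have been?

11

do(Z_4=-5) replaces the equation Z_4 := -2Z_2 - 3Z_1 with the constant Z_4 = -5.
Z_3 = 2Z_2 + 2Z_1 + 1  [with Z_2=-1, Z_1=2]  = 3
Z_5 = -3Z_4 + 3Z_2  [with Z_4=-5, Z_2=-1]  = 12
Z_6 = max(Z_3, Z_5) - 2  [with Z_3=3, Z_5=12]  = 10
Z_8 = |Z_2 - Z_6|  [with Z_2=-1, Z_6=10]  = 11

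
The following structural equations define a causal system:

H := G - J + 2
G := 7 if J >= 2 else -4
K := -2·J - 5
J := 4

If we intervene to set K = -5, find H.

5

The intervention breaks the incoming arrows to K: K := -2·J - 5 no longer applies, and K = -5.
H is not downstream of the intervention, so its value is determined by the original equations.
G = 7 if J >= 2 else -4  [with J=4]  = 7
H = G - J + 2  [with G=7, J=4]  = 5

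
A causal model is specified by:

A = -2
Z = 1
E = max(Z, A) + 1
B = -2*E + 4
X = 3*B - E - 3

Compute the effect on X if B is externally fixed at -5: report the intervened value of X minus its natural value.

-15

Intervening sets B = -5 and removes its equation (B = -2*E + 4).
E = max(Z, A) + 1  [with Z=1, A=-2]  = 2
X = 3*B - E - 3  [with B=-5, E=2]  = -20
Without intervention: E = max(Z, A) + 1  [with Z=1, A=-2]  = 2; B = -2*E + 4  [with E=2]  = 0; X = 3*B - E - 3  [with B=0, E=2]  = -5.
Change = -20 − (-5) = -15.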